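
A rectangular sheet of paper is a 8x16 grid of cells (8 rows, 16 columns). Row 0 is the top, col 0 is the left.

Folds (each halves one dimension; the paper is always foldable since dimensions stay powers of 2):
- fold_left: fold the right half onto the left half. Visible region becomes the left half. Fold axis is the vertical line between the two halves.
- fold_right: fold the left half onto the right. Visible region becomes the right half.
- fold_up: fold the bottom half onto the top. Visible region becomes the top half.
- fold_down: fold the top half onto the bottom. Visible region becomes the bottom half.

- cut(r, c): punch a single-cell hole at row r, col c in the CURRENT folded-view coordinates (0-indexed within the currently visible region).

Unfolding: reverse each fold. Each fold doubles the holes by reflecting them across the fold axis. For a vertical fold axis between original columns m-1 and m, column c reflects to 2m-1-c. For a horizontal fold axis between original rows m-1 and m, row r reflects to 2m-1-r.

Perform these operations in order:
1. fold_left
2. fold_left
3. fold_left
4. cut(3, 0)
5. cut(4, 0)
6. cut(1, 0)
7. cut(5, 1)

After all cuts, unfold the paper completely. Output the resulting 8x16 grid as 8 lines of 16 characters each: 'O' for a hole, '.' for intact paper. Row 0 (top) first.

Op 1 fold_left: fold axis v@8; visible region now rows[0,8) x cols[0,8) = 8x8
Op 2 fold_left: fold axis v@4; visible region now rows[0,8) x cols[0,4) = 8x4
Op 3 fold_left: fold axis v@2; visible region now rows[0,8) x cols[0,2) = 8x2
Op 4 cut(3, 0): punch at orig (3,0); cuts so far [(3, 0)]; region rows[0,8) x cols[0,2) = 8x2
Op 5 cut(4, 0): punch at orig (4,0); cuts so far [(3, 0), (4, 0)]; region rows[0,8) x cols[0,2) = 8x2
Op 6 cut(1, 0): punch at orig (1,0); cuts so far [(1, 0), (3, 0), (4, 0)]; region rows[0,8) x cols[0,2) = 8x2
Op 7 cut(5, 1): punch at orig (5,1); cuts so far [(1, 0), (3, 0), (4, 0), (5, 1)]; region rows[0,8) x cols[0,2) = 8x2
Unfold 1 (reflect across v@2): 8 holes -> [(1, 0), (1, 3), (3, 0), (3, 3), (4, 0), (4, 3), (5, 1), (5, 2)]
Unfold 2 (reflect across v@4): 16 holes -> [(1, 0), (1, 3), (1, 4), (1, 7), (3, 0), (3, 3), (3, 4), (3, 7), (4, 0), (4, 3), (4, 4), (4, 7), (5, 1), (5, 2), (5, 5), (5, 6)]
Unfold 3 (reflect across v@8): 32 holes -> [(1, 0), (1, 3), (1, 4), (1, 7), (1, 8), (1, 11), (1, 12), (1, 15), (3, 0), (3, 3), (3, 4), (3, 7), (3, 8), (3, 11), (3, 12), (3, 15), (4, 0), (4, 3), (4, 4), (4, 7), (4, 8), (4, 11), (4, 12), (4, 15), (5, 1), (5, 2), (5, 5), (5, 6), (5, 9), (5, 10), (5, 13), (5, 14)]

Answer: ................
O..OO..OO..OO..O
................
O..OO..OO..OO..O
O..OO..OO..OO..O
.OO..OO..OO..OO.
................
................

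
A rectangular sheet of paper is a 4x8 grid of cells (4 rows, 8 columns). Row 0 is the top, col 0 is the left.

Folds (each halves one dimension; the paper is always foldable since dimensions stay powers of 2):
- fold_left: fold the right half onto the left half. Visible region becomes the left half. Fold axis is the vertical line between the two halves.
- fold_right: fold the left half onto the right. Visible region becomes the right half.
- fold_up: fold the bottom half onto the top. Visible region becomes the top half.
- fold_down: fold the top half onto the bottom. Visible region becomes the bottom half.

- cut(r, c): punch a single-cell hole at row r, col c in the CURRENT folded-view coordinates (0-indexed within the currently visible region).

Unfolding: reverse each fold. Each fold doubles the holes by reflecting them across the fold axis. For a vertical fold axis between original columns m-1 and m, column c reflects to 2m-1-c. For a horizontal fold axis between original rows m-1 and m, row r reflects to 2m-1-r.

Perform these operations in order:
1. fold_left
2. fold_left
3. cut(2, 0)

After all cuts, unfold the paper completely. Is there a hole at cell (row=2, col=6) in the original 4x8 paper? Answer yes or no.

Answer: no

Derivation:
Op 1 fold_left: fold axis v@4; visible region now rows[0,4) x cols[0,4) = 4x4
Op 2 fold_left: fold axis v@2; visible region now rows[0,4) x cols[0,2) = 4x2
Op 3 cut(2, 0): punch at orig (2,0); cuts so far [(2, 0)]; region rows[0,4) x cols[0,2) = 4x2
Unfold 1 (reflect across v@2): 2 holes -> [(2, 0), (2, 3)]
Unfold 2 (reflect across v@4): 4 holes -> [(2, 0), (2, 3), (2, 4), (2, 7)]
Holes: [(2, 0), (2, 3), (2, 4), (2, 7)]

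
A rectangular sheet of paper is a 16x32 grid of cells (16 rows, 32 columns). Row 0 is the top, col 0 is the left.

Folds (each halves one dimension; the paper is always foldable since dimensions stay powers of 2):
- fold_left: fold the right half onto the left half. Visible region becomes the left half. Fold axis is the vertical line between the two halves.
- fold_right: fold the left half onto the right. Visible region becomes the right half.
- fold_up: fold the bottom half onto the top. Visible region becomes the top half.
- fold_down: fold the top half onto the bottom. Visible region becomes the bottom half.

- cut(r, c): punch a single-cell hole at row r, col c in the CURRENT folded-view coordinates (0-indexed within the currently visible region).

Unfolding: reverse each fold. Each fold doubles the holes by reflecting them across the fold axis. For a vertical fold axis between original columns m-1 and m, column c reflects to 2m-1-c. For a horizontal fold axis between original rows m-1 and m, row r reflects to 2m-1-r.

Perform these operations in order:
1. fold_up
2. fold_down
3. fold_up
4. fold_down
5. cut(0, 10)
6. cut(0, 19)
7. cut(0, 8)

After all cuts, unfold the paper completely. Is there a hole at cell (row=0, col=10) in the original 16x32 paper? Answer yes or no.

Answer: yes

Derivation:
Op 1 fold_up: fold axis h@8; visible region now rows[0,8) x cols[0,32) = 8x32
Op 2 fold_down: fold axis h@4; visible region now rows[4,8) x cols[0,32) = 4x32
Op 3 fold_up: fold axis h@6; visible region now rows[4,6) x cols[0,32) = 2x32
Op 4 fold_down: fold axis h@5; visible region now rows[5,6) x cols[0,32) = 1x32
Op 5 cut(0, 10): punch at orig (5,10); cuts so far [(5, 10)]; region rows[5,6) x cols[0,32) = 1x32
Op 6 cut(0, 19): punch at orig (5,19); cuts so far [(5, 10), (5, 19)]; region rows[5,6) x cols[0,32) = 1x32
Op 7 cut(0, 8): punch at orig (5,8); cuts so far [(5, 8), (5, 10), (5, 19)]; region rows[5,6) x cols[0,32) = 1x32
Unfold 1 (reflect across h@5): 6 holes -> [(4, 8), (4, 10), (4, 19), (5, 8), (5, 10), (5, 19)]
Unfold 2 (reflect across h@6): 12 holes -> [(4, 8), (4, 10), (4, 19), (5, 8), (5, 10), (5, 19), (6, 8), (6, 10), (6, 19), (7, 8), (7, 10), (7, 19)]
Unfold 3 (reflect across h@4): 24 holes -> [(0, 8), (0, 10), (0, 19), (1, 8), (1, 10), (1, 19), (2, 8), (2, 10), (2, 19), (3, 8), (3, 10), (3, 19), (4, 8), (4, 10), (4, 19), (5, 8), (5, 10), (5, 19), (6, 8), (6, 10), (6, 19), (7, 8), (7, 10), (7, 19)]
Unfold 4 (reflect across h@8): 48 holes -> [(0, 8), (0, 10), (0, 19), (1, 8), (1, 10), (1, 19), (2, 8), (2, 10), (2, 19), (3, 8), (3, 10), (3, 19), (4, 8), (4, 10), (4, 19), (5, 8), (5, 10), (5, 19), (6, 8), (6, 10), (6, 19), (7, 8), (7, 10), (7, 19), (8, 8), (8, 10), (8, 19), (9, 8), (9, 10), (9, 19), (10, 8), (10, 10), (10, 19), (11, 8), (11, 10), (11, 19), (12, 8), (12, 10), (12, 19), (13, 8), (13, 10), (13, 19), (14, 8), (14, 10), (14, 19), (15, 8), (15, 10), (15, 19)]
Holes: [(0, 8), (0, 10), (0, 19), (1, 8), (1, 10), (1, 19), (2, 8), (2, 10), (2, 19), (3, 8), (3, 10), (3, 19), (4, 8), (4, 10), (4, 19), (5, 8), (5, 10), (5, 19), (6, 8), (6, 10), (6, 19), (7, 8), (7, 10), (7, 19), (8, 8), (8, 10), (8, 19), (9, 8), (9, 10), (9, 19), (10, 8), (10, 10), (10, 19), (11, 8), (11, 10), (11, 19), (12, 8), (12, 10), (12, 19), (13, 8), (13, 10), (13, 19), (14, 8), (14, 10), (14, 19), (15, 8), (15, 10), (15, 19)]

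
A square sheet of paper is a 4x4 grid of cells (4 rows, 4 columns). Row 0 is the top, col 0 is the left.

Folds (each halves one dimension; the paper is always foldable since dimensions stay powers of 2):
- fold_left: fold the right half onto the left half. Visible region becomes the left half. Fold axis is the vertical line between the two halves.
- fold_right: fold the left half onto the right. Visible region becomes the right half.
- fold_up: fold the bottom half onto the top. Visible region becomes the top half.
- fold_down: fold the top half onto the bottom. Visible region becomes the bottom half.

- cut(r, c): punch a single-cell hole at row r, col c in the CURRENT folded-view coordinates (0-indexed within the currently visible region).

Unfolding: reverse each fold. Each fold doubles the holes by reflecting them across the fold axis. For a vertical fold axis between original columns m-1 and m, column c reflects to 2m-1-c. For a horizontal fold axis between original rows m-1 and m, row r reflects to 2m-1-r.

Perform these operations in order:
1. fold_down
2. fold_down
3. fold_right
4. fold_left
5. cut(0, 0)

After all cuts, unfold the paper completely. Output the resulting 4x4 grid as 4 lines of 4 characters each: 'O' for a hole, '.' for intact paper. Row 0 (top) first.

Answer: OOOO
OOOO
OOOO
OOOO

Derivation:
Op 1 fold_down: fold axis h@2; visible region now rows[2,4) x cols[0,4) = 2x4
Op 2 fold_down: fold axis h@3; visible region now rows[3,4) x cols[0,4) = 1x4
Op 3 fold_right: fold axis v@2; visible region now rows[3,4) x cols[2,4) = 1x2
Op 4 fold_left: fold axis v@3; visible region now rows[3,4) x cols[2,3) = 1x1
Op 5 cut(0, 0): punch at orig (3,2); cuts so far [(3, 2)]; region rows[3,4) x cols[2,3) = 1x1
Unfold 1 (reflect across v@3): 2 holes -> [(3, 2), (3, 3)]
Unfold 2 (reflect across v@2): 4 holes -> [(3, 0), (3, 1), (3, 2), (3, 3)]
Unfold 3 (reflect across h@3): 8 holes -> [(2, 0), (2, 1), (2, 2), (2, 3), (3, 0), (3, 1), (3, 2), (3, 3)]
Unfold 4 (reflect across h@2): 16 holes -> [(0, 0), (0, 1), (0, 2), (0, 3), (1, 0), (1, 1), (1, 2), (1, 3), (2, 0), (2, 1), (2, 2), (2, 3), (3, 0), (3, 1), (3, 2), (3, 3)]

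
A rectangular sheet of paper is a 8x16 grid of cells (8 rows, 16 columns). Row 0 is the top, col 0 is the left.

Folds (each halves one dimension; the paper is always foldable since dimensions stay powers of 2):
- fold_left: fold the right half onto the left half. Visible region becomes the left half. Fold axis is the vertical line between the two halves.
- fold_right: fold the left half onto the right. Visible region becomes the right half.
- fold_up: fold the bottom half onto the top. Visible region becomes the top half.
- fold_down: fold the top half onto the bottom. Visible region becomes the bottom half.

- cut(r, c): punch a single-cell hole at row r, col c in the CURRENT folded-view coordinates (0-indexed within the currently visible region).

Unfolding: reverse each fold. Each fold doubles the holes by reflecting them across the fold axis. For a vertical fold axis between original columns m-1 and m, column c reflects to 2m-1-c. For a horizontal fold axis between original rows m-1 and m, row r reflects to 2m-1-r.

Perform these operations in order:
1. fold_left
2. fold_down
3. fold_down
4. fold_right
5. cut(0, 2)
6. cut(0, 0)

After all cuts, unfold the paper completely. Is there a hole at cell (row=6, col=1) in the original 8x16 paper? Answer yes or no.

Op 1 fold_left: fold axis v@8; visible region now rows[0,8) x cols[0,8) = 8x8
Op 2 fold_down: fold axis h@4; visible region now rows[4,8) x cols[0,8) = 4x8
Op 3 fold_down: fold axis h@6; visible region now rows[6,8) x cols[0,8) = 2x8
Op 4 fold_right: fold axis v@4; visible region now rows[6,8) x cols[4,8) = 2x4
Op 5 cut(0, 2): punch at orig (6,6); cuts so far [(6, 6)]; region rows[6,8) x cols[4,8) = 2x4
Op 6 cut(0, 0): punch at orig (6,4); cuts so far [(6, 4), (6, 6)]; region rows[6,8) x cols[4,8) = 2x4
Unfold 1 (reflect across v@4): 4 holes -> [(6, 1), (6, 3), (6, 4), (6, 6)]
Unfold 2 (reflect across h@6): 8 holes -> [(5, 1), (5, 3), (5, 4), (5, 6), (6, 1), (6, 3), (6, 4), (6, 6)]
Unfold 3 (reflect across h@4): 16 holes -> [(1, 1), (1, 3), (1, 4), (1, 6), (2, 1), (2, 3), (2, 4), (2, 6), (5, 1), (5, 3), (5, 4), (5, 6), (6, 1), (6, 3), (6, 4), (6, 6)]
Unfold 4 (reflect across v@8): 32 holes -> [(1, 1), (1, 3), (1, 4), (1, 6), (1, 9), (1, 11), (1, 12), (1, 14), (2, 1), (2, 3), (2, 4), (2, 6), (2, 9), (2, 11), (2, 12), (2, 14), (5, 1), (5, 3), (5, 4), (5, 6), (5, 9), (5, 11), (5, 12), (5, 14), (6, 1), (6, 3), (6, 4), (6, 6), (6, 9), (6, 11), (6, 12), (6, 14)]
Holes: [(1, 1), (1, 3), (1, 4), (1, 6), (1, 9), (1, 11), (1, 12), (1, 14), (2, 1), (2, 3), (2, 4), (2, 6), (2, 9), (2, 11), (2, 12), (2, 14), (5, 1), (5, 3), (5, 4), (5, 6), (5, 9), (5, 11), (5, 12), (5, 14), (6, 1), (6, 3), (6, 4), (6, 6), (6, 9), (6, 11), (6, 12), (6, 14)]

Answer: yes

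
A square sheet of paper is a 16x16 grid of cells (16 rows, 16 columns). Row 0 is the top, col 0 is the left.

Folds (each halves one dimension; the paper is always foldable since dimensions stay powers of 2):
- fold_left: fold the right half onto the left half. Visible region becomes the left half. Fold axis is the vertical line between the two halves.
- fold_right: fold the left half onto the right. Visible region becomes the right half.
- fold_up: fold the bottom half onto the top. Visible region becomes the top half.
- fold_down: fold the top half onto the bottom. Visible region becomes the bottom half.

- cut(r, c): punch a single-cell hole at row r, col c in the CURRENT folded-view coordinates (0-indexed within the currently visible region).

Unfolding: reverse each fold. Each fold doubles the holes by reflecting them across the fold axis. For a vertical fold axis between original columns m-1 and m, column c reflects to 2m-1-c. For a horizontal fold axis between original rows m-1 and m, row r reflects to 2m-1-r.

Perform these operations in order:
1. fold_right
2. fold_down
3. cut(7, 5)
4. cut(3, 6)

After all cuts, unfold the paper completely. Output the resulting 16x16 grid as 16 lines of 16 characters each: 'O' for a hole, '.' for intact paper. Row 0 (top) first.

Answer: ..O..........O..
................
................
................
.O............O.
................
................
................
................
................
................
.O............O.
................
................
................
..O..........O..

Derivation:
Op 1 fold_right: fold axis v@8; visible region now rows[0,16) x cols[8,16) = 16x8
Op 2 fold_down: fold axis h@8; visible region now rows[8,16) x cols[8,16) = 8x8
Op 3 cut(7, 5): punch at orig (15,13); cuts so far [(15, 13)]; region rows[8,16) x cols[8,16) = 8x8
Op 4 cut(3, 6): punch at orig (11,14); cuts so far [(11, 14), (15, 13)]; region rows[8,16) x cols[8,16) = 8x8
Unfold 1 (reflect across h@8): 4 holes -> [(0, 13), (4, 14), (11, 14), (15, 13)]
Unfold 2 (reflect across v@8): 8 holes -> [(0, 2), (0, 13), (4, 1), (4, 14), (11, 1), (11, 14), (15, 2), (15, 13)]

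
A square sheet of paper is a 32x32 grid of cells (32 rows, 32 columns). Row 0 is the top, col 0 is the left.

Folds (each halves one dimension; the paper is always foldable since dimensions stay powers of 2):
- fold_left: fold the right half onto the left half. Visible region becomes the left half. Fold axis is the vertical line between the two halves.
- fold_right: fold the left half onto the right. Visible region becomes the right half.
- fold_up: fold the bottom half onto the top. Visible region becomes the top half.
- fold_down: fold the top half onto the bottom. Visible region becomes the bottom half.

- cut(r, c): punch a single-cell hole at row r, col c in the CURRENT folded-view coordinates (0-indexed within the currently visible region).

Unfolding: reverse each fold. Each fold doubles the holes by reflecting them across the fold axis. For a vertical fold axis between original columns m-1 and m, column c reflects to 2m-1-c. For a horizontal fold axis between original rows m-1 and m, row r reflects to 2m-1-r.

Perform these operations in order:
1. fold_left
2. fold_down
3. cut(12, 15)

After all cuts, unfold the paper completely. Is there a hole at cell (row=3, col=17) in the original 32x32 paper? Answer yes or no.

Answer: no

Derivation:
Op 1 fold_left: fold axis v@16; visible region now rows[0,32) x cols[0,16) = 32x16
Op 2 fold_down: fold axis h@16; visible region now rows[16,32) x cols[0,16) = 16x16
Op 3 cut(12, 15): punch at orig (28,15); cuts so far [(28, 15)]; region rows[16,32) x cols[0,16) = 16x16
Unfold 1 (reflect across h@16): 2 holes -> [(3, 15), (28, 15)]
Unfold 2 (reflect across v@16): 4 holes -> [(3, 15), (3, 16), (28, 15), (28, 16)]
Holes: [(3, 15), (3, 16), (28, 15), (28, 16)]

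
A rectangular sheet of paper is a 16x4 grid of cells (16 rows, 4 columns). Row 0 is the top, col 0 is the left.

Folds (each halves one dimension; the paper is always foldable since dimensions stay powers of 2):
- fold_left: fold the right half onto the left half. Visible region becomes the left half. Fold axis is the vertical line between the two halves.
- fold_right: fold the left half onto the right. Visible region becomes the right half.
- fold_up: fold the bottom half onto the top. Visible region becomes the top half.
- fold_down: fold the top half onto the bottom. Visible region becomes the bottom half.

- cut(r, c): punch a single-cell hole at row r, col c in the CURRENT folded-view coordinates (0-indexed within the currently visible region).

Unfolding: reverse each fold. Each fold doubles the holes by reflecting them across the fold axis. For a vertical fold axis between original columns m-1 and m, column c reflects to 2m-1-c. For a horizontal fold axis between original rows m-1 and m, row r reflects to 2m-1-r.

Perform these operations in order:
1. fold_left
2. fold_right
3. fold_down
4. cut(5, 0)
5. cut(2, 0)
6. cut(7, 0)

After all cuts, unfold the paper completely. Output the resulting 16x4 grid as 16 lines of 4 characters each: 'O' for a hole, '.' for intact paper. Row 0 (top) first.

Op 1 fold_left: fold axis v@2; visible region now rows[0,16) x cols[0,2) = 16x2
Op 2 fold_right: fold axis v@1; visible region now rows[0,16) x cols[1,2) = 16x1
Op 3 fold_down: fold axis h@8; visible region now rows[8,16) x cols[1,2) = 8x1
Op 4 cut(5, 0): punch at orig (13,1); cuts so far [(13, 1)]; region rows[8,16) x cols[1,2) = 8x1
Op 5 cut(2, 0): punch at orig (10,1); cuts so far [(10, 1), (13, 1)]; region rows[8,16) x cols[1,2) = 8x1
Op 6 cut(7, 0): punch at orig (15,1); cuts so far [(10, 1), (13, 1), (15, 1)]; region rows[8,16) x cols[1,2) = 8x1
Unfold 1 (reflect across h@8): 6 holes -> [(0, 1), (2, 1), (5, 1), (10, 1), (13, 1), (15, 1)]
Unfold 2 (reflect across v@1): 12 holes -> [(0, 0), (0, 1), (2, 0), (2, 1), (5, 0), (5, 1), (10, 0), (10, 1), (13, 0), (13, 1), (15, 0), (15, 1)]
Unfold 3 (reflect across v@2): 24 holes -> [(0, 0), (0, 1), (0, 2), (0, 3), (2, 0), (2, 1), (2, 2), (2, 3), (5, 0), (5, 1), (5, 2), (5, 3), (10, 0), (10, 1), (10, 2), (10, 3), (13, 0), (13, 1), (13, 2), (13, 3), (15, 0), (15, 1), (15, 2), (15, 3)]

Answer: OOOO
....
OOOO
....
....
OOOO
....
....
....
....
OOOO
....
....
OOOO
....
OOOO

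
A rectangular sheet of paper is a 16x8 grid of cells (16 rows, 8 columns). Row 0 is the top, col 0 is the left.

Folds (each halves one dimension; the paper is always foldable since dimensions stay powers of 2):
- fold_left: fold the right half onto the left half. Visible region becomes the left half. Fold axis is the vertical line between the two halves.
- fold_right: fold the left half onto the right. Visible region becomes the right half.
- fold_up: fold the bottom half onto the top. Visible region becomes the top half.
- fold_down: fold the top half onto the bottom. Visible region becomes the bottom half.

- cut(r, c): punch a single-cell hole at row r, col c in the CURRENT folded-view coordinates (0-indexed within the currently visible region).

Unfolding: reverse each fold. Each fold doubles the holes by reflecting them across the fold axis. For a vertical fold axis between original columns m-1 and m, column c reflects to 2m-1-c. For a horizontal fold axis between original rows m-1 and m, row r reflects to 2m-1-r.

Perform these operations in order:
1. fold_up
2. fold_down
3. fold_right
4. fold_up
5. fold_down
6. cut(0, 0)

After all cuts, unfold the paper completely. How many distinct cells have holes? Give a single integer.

Answer: 32

Derivation:
Op 1 fold_up: fold axis h@8; visible region now rows[0,8) x cols[0,8) = 8x8
Op 2 fold_down: fold axis h@4; visible region now rows[4,8) x cols[0,8) = 4x8
Op 3 fold_right: fold axis v@4; visible region now rows[4,8) x cols[4,8) = 4x4
Op 4 fold_up: fold axis h@6; visible region now rows[4,6) x cols[4,8) = 2x4
Op 5 fold_down: fold axis h@5; visible region now rows[5,6) x cols[4,8) = 1x4
Op 6 cut(0, 0): punch at orig (5,4); cuts so far [(5, 4)]; region rows[5,6) x cols[4,8) = 1x4
Unfold 1 (reflect across h@5): 2 holes -> [(4, 4), (5, 4)]
Unfold 2 (reflect across h@6): 4 holes -> [(4, 4), (5, 4), (6, 4), (7, 4)]
Unfold 3 (reflect across v@4): 8 holes -> [(4, 3), (4, 4), (5, 3), (5, 4), (6, 3), (6, 4), (7, 3), (7, 4)]
Unfold 4 (reflect across h@4): 16 holes -> [(0, 3), (0, 4), (1, 3), (1, 4), (2, 3), (2, 4), (3, 3), (3, 4), (4, 3), (4, 4), (5, 3), (5, 4), (6, 3), (6, 4), (7, 3), (7, 4)]
Unfold 5 (reflect across h@8): 32 holes -> [(0, 3), (0, 4), (1, 3), (1, 4), (2, 3), (2, 4), (3, 3), (3, 4), (4, 3), (4, 4), (5, 3), (5, 4), (6, 3), (6, 4), (7, 3), (7, 4), (8, 3), (8, 4), (9, 3), (9, 4), (10, 3), (10, 4), (11, 3), (11, 4), (12, 3), (12, 4), (13, 3), (13, 4), (14, 3), (14, 4), (15, 3), (15, 4)]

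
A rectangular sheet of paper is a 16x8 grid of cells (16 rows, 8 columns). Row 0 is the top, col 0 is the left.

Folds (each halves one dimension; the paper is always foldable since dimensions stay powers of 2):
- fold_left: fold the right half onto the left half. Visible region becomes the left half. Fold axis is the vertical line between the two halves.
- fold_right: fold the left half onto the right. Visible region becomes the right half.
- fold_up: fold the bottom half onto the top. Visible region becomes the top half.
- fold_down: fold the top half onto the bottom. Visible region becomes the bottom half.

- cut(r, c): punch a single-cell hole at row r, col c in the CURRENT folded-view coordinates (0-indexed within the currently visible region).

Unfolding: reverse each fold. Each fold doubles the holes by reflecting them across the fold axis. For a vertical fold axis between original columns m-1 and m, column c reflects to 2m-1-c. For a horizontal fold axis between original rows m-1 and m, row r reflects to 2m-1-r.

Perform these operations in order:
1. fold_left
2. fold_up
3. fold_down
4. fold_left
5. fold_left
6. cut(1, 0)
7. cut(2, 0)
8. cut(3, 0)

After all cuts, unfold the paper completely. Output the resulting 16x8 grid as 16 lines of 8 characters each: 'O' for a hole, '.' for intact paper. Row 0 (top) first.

Op 1 fold_left: fold axis v@4; visible region now rows[0,16) x cols[0,4) = 16x4
Op 2 fold_up: fold axis h@8; visible region now rows[0,8) x cols[0,4) = 8x4
Op 3 fold_down: fold axis h@4; visible region now rows[4,8) x cols[0,4) = 4x4
Op 4 fold_left: fold axis v@2; visible region now rows[4,8) x cols[0,2) = 4x2
Op 5 fold_left: fold axis v@1; visible region now rows[4,8) x cols[0,1) = 4x1
Op 6 cut(1, 0): punch at orig (5,0); cuts so far [(5, 0)]; region rows[4,8) x cols[0,1) = 4x1
Op 7 cut(2, 0): punch at orig (6,0); cuts so far [(5, 0), (6, 0)]; region rows[4,8) x cols[0,1) = 4x1
Op 8 cut(3, 0): punch at orig (7,0); cuts so far [(5, 0), (6, 0), (7, 0)]; region rows[4,8) x cols[0,1) = 4x1
Unfold 1 (reflect across v@1): 6 holes -> [(5, 0), (5, 1), (6, 0), (6, 1), (7, 0), (7, 1)]
Unfold 2 (reflect across v@2): 12 holes -> [(5, 0), (5, 1), (5, 2), (5, 3), (6, 0), (6, 1), (6, 2), (6, 3), (7, 0), (7, 1), (7, 2), (7, 3)]
Unfold 3 (reflect across h@4): 24 holes -> [(0, 0), (0, 1), (0, 2), (0, 3), (1, 0), (1, 1), (1, 2), (1, 3), (2, 0), (2, 1), (2, 2), (2, 3), (5, 0), (5, 1), (5, 2), (5, 3), (6, 0), (6, 1), (6, 2), (6, 3), (7, 0), (7, 1), (7, 2), (7, 3)]
Unfold 4 (reflect across h@8): 48 holes -> [(0, 0), (0, 1), (0, 2), (0, 3), (1, 0), (1, 1), (1, 2), (1, 3), (2, 0), (2, 1), (2, 2), (2, 3), (5, 0), (5, 1), (5, 2), (5, 3), (6, 0), (6, 1), (6, 2), (6, 3), (7, 0), (7, 1), (7, 2), (7, 3), (8, 0), (8, 1), (8, 2), (8, 3), (9, 0), (9, 1), (9, 2), (9, 3), (10, 0), (10, 1), (10, 2), (10, 3), (13, 0), (13, 1), (13, 2), (13, 3), (14, 0), (14, 1), (14, 2), (14, 3), (15, 0), (15, 1), (15, 2), (15, 3)]
Unfold 5 (reflect across v@4): 96 holes -> [(0, 0), (0, 1), (0, 2), (0, 3), (0, 4), (0, 5), (0, 6), (0, 7), (1, 0), (1, 1), (1, 2), (1, 3), (1, 4), (1, 5), (1, 6), (1, 7), (2, 0), (2, 1), (2, 2), (2, 3), (2, 4), (2, 5), (2, 6), (2, 7), (5, 0), (5, 1), (5, 2), (5, 3), (5, 4), (5, 5), (5, 6), (5, 7), (6, 0), (6, 1), (6, 2), (6, 3), (6, 4), (6, 5), (6, 6), (6, 7), (7, 0), (7, 1), (7, 2), (7, 3), (7, 4), (7, 5), (7, 6), (7, 7), (8, 0), (8, 1), (8, 2), (8, 3), (8, 4), (8, 5), (8, 6), (8, 7), (9, 0), (9, 1), (9, 2), (9, 3), (9, 4), (9, 5), (9, 6), (9, 7), (10, 0), (10, 1), (10, 2), (10, 3), (10, 4), (10, 5), (10, 6), (10, 7), (13, 0), (13, 1), (13, 2), (13, 3), (13, 4), (13, 5), (13, 6), (13, 7), (14, 0), (14, 1), (14, 2), (14, 3), (14, 4), (14, 5), (14, 6), (14, 7), (15, 0), (15, 1), (15, 2), (15, 3), (15, 4), (15, 5), (15, 6), (15, 7)]

Answer: OOOOOOOO
OOOOOOOO
OOOOOOOO
........
........
OOOOOOOO
OOOOOOOO
OOOOOOOO
OOOOOOOO
OOOOOOOO
OOOOOOOO
........
........
OOOOOOOO
OOOOOOOO
OOOOOOOO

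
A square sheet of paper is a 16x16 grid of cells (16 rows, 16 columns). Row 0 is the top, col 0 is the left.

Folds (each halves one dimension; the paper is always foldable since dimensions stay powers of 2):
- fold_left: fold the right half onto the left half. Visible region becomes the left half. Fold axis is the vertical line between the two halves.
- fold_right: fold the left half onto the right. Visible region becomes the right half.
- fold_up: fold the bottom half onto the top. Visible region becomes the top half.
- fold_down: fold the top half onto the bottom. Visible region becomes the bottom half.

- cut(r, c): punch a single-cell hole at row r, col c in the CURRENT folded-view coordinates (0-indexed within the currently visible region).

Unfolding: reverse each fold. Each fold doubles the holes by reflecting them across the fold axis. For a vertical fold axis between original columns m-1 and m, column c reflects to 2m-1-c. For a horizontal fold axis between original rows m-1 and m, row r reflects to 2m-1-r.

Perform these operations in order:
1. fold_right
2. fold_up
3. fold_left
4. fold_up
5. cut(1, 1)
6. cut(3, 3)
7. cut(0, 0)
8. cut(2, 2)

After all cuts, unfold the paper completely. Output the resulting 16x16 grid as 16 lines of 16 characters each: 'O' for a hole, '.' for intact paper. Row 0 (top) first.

Answer: O......OO......O
.O....O..O....O.
..O..O....O..O..
...OO......OO...
...OO......OO...
..O..O....O..O..
.O....O..O....O.
O......OO......O
O......OO......O
.O....O..O....O.
..O..O....O..O..
...OO......OO...
...OO......OO...
..O..O....O..O..
.O....O..O....O.
O......OO......O

Derivation:
Op 1 fold_right: fold axis v@8; visible region now rows[0,16) x cols[8,16) = 16x8
Op 2 fold_up: fold axis h@8; visible region now rows[0,8) x cols[8,16) = 8x8
Op 3 fold_left: fold axis v@12; visible region now rows[0,8) x cols[8,12) = 8x4
Op 4 fold_up: fold axis h@4; visible region now rows[0,4) x cols[8,12) = 4x4
Op 5 cut(1, 1): punch at orig (1,9); cuts so far [(1, 9)]; region rows[0,4) x cols[8,12) = 4x4
Op 6 cut(3, 3): punch at orig (3,11); cuts so far [(1, 9), (3, 11)]; region rows[0,4) x cols[8,12) = 4x4
Op 7 cut(0, 0): punch at orig (0,8); cuts so far [(0, 8), (1, 9), (3, 11)]; region rows[0,4) x cols[8,12) = 4x4
Op 8 cut(2, 2): punch at orig (2,10); cuts so far [(0, 8), (1, 9), (2, 10), (3, 11)]; region rows[0,4) x cols[8,12) = 4x4
Unfold 1 (reflect across h@4): 8 holes -> [(0, 8), (1, 9), (2, 10), (3, 11), (4, 11), (5, 10), (6, 9), (7, 8)]
Unfold 2 (reflect across v@12): 16 holes -> [(0, 8), (0, 15), (1, 9), (1, 14), (2, 10), (2, 13), (3, 11), (3, 12), (4, 11), (4, 12), (5, 10), (5, 13), (6, 9), (6, 14), (7, 8), (7, 15)]
Unfold 3 (reflect across h@8): 32 holes -> [(0, 8), (0, 15), (1, 9), (1, 14), (2, 10), (2, 13), (3, 11), (3, 12), (4, 11), (4, 12), (5, 10), (5, 13), (6, 9), (6, 14), (7, 8), (7, 15), (8, 8), (8, 15), (9, 9), (9, 14), (10, 10), (10, 13), (11, 11), (11, 12), (12, 11), (12, 12), (13, 10), (13, 13), (14, 9), (14, 14), (15, 8), (15, 15)]
Unfold 4 (reflect across v@8): 64 holes -> [(0, 0), (0, 7), (0, 8), (0, 15), (1, 1), (1, 6), (1, 9), (1, 14), (2, 2), (2, 5), (2, 10), (2, 13), (3, 3), (3, 4), (3, 11), (3, 12), (4, 3), (4, 4), (4, 11), (4, 12), (5, 2), (5, 5), (5, 10), (5, 13), (6, 1), (6, 6), (6, 9), (6, 14), (7, 0), (7, 7), (7, 8), (7, 15), (8, 0), (8, 7), (8, 8), (8, 15), (9, 1), (9, 6), (9, 9), (9, 14), (10, 2), (10, 5), (10, 10), (10, 13), (11, 3), (11, 4), (11, 11), (11, 12), (12, 3), (12, 4), (12, 11), (12, 12), (13, 2), (13, 5), (13, 10), (13, 13), (14, 1), (14, 6), (14, 9), (14, 14), (15, 0), (15, 7), (15, 8), (15, 15)]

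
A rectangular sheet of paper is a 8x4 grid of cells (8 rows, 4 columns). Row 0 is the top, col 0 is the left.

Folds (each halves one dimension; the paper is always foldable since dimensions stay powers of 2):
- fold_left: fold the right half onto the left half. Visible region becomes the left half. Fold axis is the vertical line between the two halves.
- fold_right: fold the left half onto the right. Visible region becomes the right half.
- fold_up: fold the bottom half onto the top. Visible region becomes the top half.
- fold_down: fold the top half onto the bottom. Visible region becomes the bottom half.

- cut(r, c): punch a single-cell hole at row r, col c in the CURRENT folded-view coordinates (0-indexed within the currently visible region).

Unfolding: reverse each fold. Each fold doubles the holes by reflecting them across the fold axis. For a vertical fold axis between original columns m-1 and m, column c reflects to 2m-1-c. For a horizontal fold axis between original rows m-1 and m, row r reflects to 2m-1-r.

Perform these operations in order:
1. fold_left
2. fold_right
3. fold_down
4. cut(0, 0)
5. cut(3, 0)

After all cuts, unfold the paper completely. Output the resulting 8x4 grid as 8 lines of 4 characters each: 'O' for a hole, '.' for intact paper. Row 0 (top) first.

Op 1 fold_left: fold axis v@2; visible region now rows[0,8) x cols[0,2) = 8x2
Op 2 fold_right: fold axis v@1; visible region now rows[0,8) x cols[1,2) = 8x1
Op 3 fold_down: fold axis h@4; visible region now rows[4,8) x cols[1,2) = 4x1
Op 4 cut(0, 0): punch at orig (4,1); cuts so far [(4, 1)]; region rows[4,8) x cols[1,2) = 4x1
Op 5 cut(3, 0): punch at orig (7,1); cuts so far [(4, 1), (7, 1)]; region rows[4,8) x cols[1,2) = 4x1
Unfold 1 (reflect across h@4): 4 holes -> [(0, 1), (3, 1), (4, 1), (7, 1)]
Unfold 2 (reflect across v@1): 8 holes -> [(0, 0), (0, 1), (3, 0), (3, 1), (4, 0), (4, 1), (7, 0), (7, 1)]
Unfold 3 (reflect across v@2): 16 holes -> [(0, 0), (0, 1), (0, 2), (0, 3), (3, 0), (3, 1), (3, 2), (3, 3), (4, 0), (4, 1), (4, 2), (4, 3), (7, 0), (7, 1), (7, 2), (7, 3)]

Answer: OOOO
....
....
OOOO
OOOO
....
....
OOOO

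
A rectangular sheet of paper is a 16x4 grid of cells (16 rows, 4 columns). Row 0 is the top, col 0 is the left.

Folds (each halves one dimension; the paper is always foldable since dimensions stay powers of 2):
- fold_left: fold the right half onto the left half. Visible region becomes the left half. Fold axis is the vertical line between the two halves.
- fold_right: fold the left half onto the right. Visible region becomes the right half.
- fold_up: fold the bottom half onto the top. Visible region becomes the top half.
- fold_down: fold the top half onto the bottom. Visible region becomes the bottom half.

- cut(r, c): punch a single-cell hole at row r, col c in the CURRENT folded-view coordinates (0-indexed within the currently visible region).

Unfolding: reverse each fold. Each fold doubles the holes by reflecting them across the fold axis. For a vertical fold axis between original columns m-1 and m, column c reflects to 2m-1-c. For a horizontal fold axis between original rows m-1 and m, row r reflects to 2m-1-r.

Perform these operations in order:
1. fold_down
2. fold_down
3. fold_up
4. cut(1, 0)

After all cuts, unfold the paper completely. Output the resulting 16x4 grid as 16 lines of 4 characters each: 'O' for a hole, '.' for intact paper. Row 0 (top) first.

Op 1 fold_down: fold axis h@8; visible region now rows[8,16) x cols[0,4) = 8x4
Op 2 fold_down: fold axis h@12; visible region now rows[12,16) x cols[0,4) = 4x4
Op 3 fold_up: fold axis h@14; visible region now rows[12,14) x cols[0,4) = 2x4
Op 4 cut(1, 0): punch at orig (13,0); cuts so far [(13, 0)]; region rows[12,14) x cols[0,4) = 2x4
Unfold 1 (reflect across h@14): 2 holes -> [(13, 0), (14, 0)]
Unfold 2 (reflect across h@12): 4 holes -> [(9, 0), (10, 0), (13, 0), (14, 0)]
Unfold 3 (reflect across h@8): 8 holes -> [(1, 0), (2, 0), (5, 0), (6, 0), (9, 0), (10, 0), (13, 0), (14, 0)]

Answer: ....
O...
O...
....
....
O...
O...
....
....
O...
O...
....
....
O...
O...
....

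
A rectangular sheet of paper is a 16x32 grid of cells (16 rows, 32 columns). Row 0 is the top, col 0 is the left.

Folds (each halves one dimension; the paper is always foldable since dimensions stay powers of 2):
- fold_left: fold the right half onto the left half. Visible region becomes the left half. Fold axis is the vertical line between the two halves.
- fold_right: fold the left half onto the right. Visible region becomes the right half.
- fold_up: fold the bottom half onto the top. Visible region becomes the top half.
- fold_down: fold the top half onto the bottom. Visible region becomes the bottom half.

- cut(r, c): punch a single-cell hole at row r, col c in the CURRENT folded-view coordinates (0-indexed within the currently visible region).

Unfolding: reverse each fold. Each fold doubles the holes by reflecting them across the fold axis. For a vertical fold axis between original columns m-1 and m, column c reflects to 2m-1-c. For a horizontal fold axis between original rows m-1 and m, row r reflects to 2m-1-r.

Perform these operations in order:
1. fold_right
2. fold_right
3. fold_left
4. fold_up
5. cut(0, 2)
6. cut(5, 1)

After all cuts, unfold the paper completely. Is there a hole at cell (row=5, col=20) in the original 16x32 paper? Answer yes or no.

Op 1 fold_right: fold axis v@16; visible region now rows[0,16) x cols[16,32) = 16x16
Op 2 fold_right: fold axis v@24; visible region now rows[0,16) x cols[24,32) = 16x8
Op 3 fold_left: fold axis v@28; visible region now rows[0,16) x cols[24,28) = 16x4
Op 4 fold_up: fold axis h@8; visible region now rows[0,8) x cols[24,28) = 8x4
Op 5 cut(0, 2): punch at orig (0,26); cuts so far [(0, 26)]; region rows[0,8) x cols[24,28) = 8x4
Op 6 cut(5, 1): punch at orig (5,25); cuts so far [(0, 26), (5, 25)]; region rows[0,8) x cols[24,28) = 8x4
Unfold 1 (reflect across h@8): 4 holes -> [(0, 26), (5, 25), (10, 25), (15, 26)]
Unfold 2 (reflect across v@28): 8 holes -> [(0, 26), (0, 29), (5, 25), (5, 30), (10, 25), (10, 30), (15, 26), (15, 29)]
Unfold 3 (reflect across v@24): 16 holes -> [(0, 18), (0, 21), (0, 26), (0, 29), (5, 17), (5, 22), (5, 25), (5, 30), (10, 17), (10, 22), (10, 25), (10, 30), (15, 18), (15, 21), (15, 26), (15, 29)]
Unfold 4 (reflect across v@16): 32 holes -> [(0, 2), (0, 5), (0, 10), (0, 13), (0, 18), (0, 21), (0, 26), (0, 29), (5, 1), (5, 6), (5, 9), (5, 14), (5, 17), (5, 22), (5, 25), (5, 30), (10, 1), (10, 6), (10, 9), (10, 14), (10, 17), (10, 22), (10, 25), (10, 30), (15, 2), (15, 5), (15, 10), (15, 13), (15, 18), (15, 21), (15, 26), (15, 29)]
Holes: [(0, 2), (0, 5), (0, 10), (0, 13), (0, 18), (0, 21), (0, 26), (0, 29), (5, 1), (5, 6), (5, 9), (5, 14), (5, 17), (5, 22), (5, 25), (5, 30), (10, 1), (10, 6), (10, 9), (10, 14), (10, 17), (10, 22), (10, 25), (10, 30), (15, 2), (15, 5), (15, 10), (15, 13), (15, 18), (15, 21), (15, 26), (15, 29)]

Answer: no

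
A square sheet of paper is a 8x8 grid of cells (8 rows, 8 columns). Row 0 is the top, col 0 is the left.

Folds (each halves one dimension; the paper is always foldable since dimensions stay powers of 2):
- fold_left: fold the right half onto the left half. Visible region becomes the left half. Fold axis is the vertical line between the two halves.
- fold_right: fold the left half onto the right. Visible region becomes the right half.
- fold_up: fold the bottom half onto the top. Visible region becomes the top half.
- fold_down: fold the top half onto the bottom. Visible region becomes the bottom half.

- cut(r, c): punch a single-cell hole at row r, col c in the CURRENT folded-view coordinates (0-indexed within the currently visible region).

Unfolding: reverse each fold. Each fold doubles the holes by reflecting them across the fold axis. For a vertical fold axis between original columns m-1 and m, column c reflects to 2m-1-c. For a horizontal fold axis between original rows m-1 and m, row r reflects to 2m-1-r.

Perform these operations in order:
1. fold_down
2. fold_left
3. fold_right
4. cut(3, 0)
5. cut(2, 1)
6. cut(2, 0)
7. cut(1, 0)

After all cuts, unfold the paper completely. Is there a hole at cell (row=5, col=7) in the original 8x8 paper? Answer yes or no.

Op 1 fold_down: fold axis h@4; visible region now rows[4,8) x cols[0,8) = 4x8
Op 2 fold_left: fold axis v@4; visible region now rows[4,8) x cols[0,4) = 4x4
Op 3 fold_right: fold axis v@2; visible region now rows[4,8) x cols[2,4) = 4x2
Op 4 cut(3, 0): punch at orig (7,2); cuts so far [(7, 2)]; region rows[4,8) x cols[2,4) = 4x2
Op 5 cut(2, 1): punch at orig (6,3); cuts so far [(6, 3), (7, 2)]; region rows[4,8) x cols[2,4) = 4x2
Op 6 cut(2, 0): punch at orig (6,2); cuts so far [(6, 2), (6, 3), (7, 2)]; region rows[4,8) x cols[2,4) = 4x2
Op 7 cut(1, 0): punch at orig (5,2); cuts so far [(5, 2), (6, 2), (6, 3), (7, 2)]; region rows[4,8) x cols[2,4) = 4x2
Unfold 1 (reflect across v@2): 8 holes -> [(5, 1), (5, 2), (6, 0), (6, 1), (6, 2), (6, 3), (7, 1), (7, 2)]
Unfold 2 (reflect across v@4): 16 holes -> [(5, 1), (5, 2), (5, 5), (5, 6), (6, 0), (6, 1), (6, 2), (6, 3), (6, 4), (6, 5), (6, 6), (6, 7), (7, 1), (7, 2), (7, 5), (7, 6)]
Unfold 3 (reflect across h@4): 32 holes -> [(0, 1), (0, 2), (0, 5), (0, 6), (1, 0), (1, 1), (1, 2), (1, 3), (1, 4), (1, 5), (1, 6), (1, 7), (2, 1), (2, 2), (2, 5), (2, 6), (5, 1), (5, 2), (5, 5), (5, 6), (6, 0), (6, 1), (6, 2), (6, 3), (6, 4), (6, 5), (6, 6), (6, 7), (7, 1), (7, 2), (7, 5), (7, 6)]
Holes: [(0, 1), (0, 2), (0, 5), (0, 6), (1, 0), (1, 1), (1, 2), (1, 3), (1, 4), (1, 5), (1, 6), (1, 7), (2, 1), (2, 2), (2, 5), (2, 6), (5, 1), (5, 2), (5, 5), (5, 6), (6, 0), (6, 1), (6, 2), (6, 3), (6, 4), (6, 5), (6, 6), (6, 7), (7, 1), (7, 2), (7, 5), (7, 6)]

Answer: no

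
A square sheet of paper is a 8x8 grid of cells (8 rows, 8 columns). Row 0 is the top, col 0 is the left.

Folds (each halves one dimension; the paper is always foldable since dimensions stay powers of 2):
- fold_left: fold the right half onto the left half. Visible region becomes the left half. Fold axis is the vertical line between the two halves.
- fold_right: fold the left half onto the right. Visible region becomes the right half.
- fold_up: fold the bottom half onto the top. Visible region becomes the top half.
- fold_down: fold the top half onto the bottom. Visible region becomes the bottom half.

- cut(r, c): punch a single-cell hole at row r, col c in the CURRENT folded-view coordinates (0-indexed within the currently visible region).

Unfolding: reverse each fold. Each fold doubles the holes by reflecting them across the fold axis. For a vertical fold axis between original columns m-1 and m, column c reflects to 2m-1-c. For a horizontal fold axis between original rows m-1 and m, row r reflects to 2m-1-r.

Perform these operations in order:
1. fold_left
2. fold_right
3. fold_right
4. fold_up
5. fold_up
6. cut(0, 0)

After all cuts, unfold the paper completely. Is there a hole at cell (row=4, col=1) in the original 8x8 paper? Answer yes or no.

Op 1 fold_left: fold axis v@4; visible region now rows[0,8) x cols[0,4) = 8x4
Op 2 fold_right: fold axis v@2; visible region now rows[0,8) x cols[2,4) = 8x2
Op 3 fold_right: fold axis v@3; visible region now rows[0,8) x cols[3,4) = 8x1
Op 4 fold_up: fold axis h@4; visible region now rows[0,4) x cols[3,4) = 4x1
Op 5 fold_up: fold axis h@2; visible region now rows[0,2) x cols[3,4) = 2x1
Op 6 cut(0, 0): punch at orig (0,3); cuts so far [(0, 3)]; region rows[0,2) x cols[3,4) = 2x1
Unfold 1 (reflect across h@2): 2 holes -> [(0, 3), (3, 3)]
Unfold 2 (reflect across h@4): 4 holes -> [(0, 3), (3, 3), (4, 3), (7, 3)]
Unfold 3 (reflect across v@3): 8 holes -> [(0, 2), (0, 3), (3, 2), (3, 3), (4, 2), (4, 3), (7, 2), (7, 3)]
Unfold 4 (reflect across v@2): 16 holes -> [(0, 0), (0, 1), (0, 2), (0, 3), (3, 0), (3, 1), (3, 2), (3, 3), (4, 0), (4, 1), (4, 2), (4, 3), (7, 0), (7, 1), (7, 2), (7, 3)]
Unfold 5 (reflect across v@4): 32 holes -> [(0, 0), (0, 1), (0, 2), (0, 3), (0, 4), (0, 5), (0, 6), (0, 7), (3, 0), (3, 1), (3, 2), (3, 3), (3, 4), (3, 5), (3, 6), (3, 7), (4, 0), (4, 1), (4, 2), (4, 3), (4, 4), (4, 5), (4, 6), (4, 7), (7, 0), (7, 1), (7, 2), (7, 3), (7, 4), (7, 5), (7, 6), (7, 7)]
Holes: [(0, 0), (0, 1), (0, 2), (0, 3), (0, 4), (0, 5), (0, 6), (0, 7), (3, 0), (3, 1), (3, 2), (3, 3), (3, 4), (3, 5), (3, 6), (3, 7), (4, 0), (4, 1), (4, 2), (4, 3), (4, 4), (4, 5), (4, 6), (4, 7), (7, 0), (7, 1), (7, 2), (7, 3), (7, 4), (7, 5), (7, 6), (7, 7)]

Answer: yes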